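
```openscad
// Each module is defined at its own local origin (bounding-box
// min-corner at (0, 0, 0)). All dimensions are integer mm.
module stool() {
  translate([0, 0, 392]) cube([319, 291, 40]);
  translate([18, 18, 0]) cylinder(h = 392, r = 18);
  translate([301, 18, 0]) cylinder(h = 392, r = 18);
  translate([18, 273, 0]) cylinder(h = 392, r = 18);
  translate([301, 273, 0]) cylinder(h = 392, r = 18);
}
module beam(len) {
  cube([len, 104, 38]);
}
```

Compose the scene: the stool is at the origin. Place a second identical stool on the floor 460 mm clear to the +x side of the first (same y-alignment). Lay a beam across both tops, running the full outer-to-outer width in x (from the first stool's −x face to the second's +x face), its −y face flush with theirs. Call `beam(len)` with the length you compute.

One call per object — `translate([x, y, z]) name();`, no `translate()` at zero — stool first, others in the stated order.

stool();
translate([779, 0, 0]) stool();
translate([0, 0, 432]) beam(1098);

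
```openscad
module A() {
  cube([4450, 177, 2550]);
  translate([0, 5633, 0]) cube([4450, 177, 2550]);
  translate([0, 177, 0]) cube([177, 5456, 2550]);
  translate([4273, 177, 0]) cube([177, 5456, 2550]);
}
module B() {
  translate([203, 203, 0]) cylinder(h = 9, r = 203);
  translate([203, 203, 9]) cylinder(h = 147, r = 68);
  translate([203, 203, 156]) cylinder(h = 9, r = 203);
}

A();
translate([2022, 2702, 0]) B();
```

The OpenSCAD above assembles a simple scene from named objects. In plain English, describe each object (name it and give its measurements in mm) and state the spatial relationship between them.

A is the wall frame of a small rectangular building: four walls, each 2550 mm tall and 177 mm thick, enclosing a footprint 4450 mm (x) by 5810 mm (y) outside-to-outside, with no floor or roof. The front and back walls (the −y and +y sides) span the full width; the two side walls fit between them.

B is a spool: two coaxial disc flanges of radius 203 mm and thickness 9 mm, joined by a core cylinder of radius 68 mm and height 147 mm. The lower flange rests on z = 0 and the three cylinders share a vertical axis.

The spool sits inside the house frame, centred.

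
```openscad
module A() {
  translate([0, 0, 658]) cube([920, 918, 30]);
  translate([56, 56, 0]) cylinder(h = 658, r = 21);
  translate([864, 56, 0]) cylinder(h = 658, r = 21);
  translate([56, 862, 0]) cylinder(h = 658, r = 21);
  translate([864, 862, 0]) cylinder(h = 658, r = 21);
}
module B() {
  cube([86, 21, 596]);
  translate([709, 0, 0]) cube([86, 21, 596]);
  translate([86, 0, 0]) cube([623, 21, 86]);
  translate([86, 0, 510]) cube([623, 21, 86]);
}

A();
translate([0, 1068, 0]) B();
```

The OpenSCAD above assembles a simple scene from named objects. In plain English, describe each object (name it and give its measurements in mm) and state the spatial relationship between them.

A is a table with a 920×918 mm rectangular top, 30 mm thick, top surface at z = 688 mm, supported by four round legs of 42 mm diameter, each leg's bounding box inset 35 mm from the nearest pair of top edges, running from the floor.

B is a picture frame with a 623×424 mm rectangular opening (x by z) and a uniform 86 mm border on every side. Frame depth is 21 mm along y. It is built from two vertical stiles running the full outside height and two horizontal rails spanning the gap between the stiles.

The picture frame is on the floor beside the table on its +y side.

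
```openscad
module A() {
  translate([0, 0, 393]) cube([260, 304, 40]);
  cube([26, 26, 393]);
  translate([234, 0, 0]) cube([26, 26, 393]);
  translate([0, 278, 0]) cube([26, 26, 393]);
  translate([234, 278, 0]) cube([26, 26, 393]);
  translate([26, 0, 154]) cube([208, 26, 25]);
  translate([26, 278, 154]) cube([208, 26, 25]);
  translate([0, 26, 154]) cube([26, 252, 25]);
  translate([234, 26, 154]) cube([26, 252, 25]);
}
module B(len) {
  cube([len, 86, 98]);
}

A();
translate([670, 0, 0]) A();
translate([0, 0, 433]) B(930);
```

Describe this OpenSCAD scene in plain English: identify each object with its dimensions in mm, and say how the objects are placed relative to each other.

A is a simple wooden stool: a rectangular seat 260 mm (x) by 304 mm (y), 40 mm thick, top face at z = 433 mm, on four square legs, each 26×26 mm in cross-section. The legs rest on z = 0, each flush with a corner of the seat. Four stretchers, 26 mm wide and 25 mm tall, connect adjacent legs with their undersides at z = 154 mm, each running between the inner faces of the legs it joins and aligned with the legs' outer faces on the other axis.

B is a rectangular beam 930 mm long (x), 86 mm deep (y), 98 mm thick (z).

The beam spans the tops of two stools placed 410 mm apart, resting at z = 433 mm.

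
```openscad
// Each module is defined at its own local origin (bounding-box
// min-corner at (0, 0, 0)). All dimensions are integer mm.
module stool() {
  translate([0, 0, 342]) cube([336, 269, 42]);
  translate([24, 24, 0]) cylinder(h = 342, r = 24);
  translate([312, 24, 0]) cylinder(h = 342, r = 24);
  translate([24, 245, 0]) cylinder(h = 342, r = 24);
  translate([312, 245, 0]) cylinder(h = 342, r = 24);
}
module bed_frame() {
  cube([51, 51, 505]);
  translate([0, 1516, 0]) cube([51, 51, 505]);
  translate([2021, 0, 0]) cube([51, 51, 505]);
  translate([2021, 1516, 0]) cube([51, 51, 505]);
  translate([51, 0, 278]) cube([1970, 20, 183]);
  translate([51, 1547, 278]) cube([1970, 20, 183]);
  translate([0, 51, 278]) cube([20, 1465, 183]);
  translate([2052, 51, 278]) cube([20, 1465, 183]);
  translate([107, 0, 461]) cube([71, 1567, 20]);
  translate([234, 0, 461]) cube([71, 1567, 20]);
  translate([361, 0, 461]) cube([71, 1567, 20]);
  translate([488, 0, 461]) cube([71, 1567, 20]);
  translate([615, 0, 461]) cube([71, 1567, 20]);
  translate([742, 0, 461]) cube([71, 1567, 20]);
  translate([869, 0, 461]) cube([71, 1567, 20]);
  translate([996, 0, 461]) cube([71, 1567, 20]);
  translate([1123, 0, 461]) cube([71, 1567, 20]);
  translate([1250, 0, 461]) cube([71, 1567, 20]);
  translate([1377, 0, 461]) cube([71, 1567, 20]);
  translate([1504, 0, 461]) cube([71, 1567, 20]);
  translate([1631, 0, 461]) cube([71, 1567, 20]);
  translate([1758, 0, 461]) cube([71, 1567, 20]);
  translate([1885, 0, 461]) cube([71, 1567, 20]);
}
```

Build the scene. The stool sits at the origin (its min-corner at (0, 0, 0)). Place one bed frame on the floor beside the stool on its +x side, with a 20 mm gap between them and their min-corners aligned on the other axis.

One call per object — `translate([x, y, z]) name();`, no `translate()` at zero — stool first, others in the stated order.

stool();
translate([356, 0, 0]) bed_frame();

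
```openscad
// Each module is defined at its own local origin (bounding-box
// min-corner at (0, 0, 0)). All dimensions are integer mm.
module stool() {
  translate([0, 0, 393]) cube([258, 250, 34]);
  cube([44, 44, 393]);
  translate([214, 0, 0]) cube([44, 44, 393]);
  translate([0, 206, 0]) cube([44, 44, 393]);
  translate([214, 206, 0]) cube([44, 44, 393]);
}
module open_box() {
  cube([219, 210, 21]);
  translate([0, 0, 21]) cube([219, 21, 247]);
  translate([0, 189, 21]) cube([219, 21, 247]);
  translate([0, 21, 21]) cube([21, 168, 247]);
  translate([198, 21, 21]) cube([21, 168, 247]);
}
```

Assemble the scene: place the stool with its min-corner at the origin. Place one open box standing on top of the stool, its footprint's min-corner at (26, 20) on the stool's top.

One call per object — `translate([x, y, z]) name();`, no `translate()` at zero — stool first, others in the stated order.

stool();
translate([26, 20, 427]) open_box();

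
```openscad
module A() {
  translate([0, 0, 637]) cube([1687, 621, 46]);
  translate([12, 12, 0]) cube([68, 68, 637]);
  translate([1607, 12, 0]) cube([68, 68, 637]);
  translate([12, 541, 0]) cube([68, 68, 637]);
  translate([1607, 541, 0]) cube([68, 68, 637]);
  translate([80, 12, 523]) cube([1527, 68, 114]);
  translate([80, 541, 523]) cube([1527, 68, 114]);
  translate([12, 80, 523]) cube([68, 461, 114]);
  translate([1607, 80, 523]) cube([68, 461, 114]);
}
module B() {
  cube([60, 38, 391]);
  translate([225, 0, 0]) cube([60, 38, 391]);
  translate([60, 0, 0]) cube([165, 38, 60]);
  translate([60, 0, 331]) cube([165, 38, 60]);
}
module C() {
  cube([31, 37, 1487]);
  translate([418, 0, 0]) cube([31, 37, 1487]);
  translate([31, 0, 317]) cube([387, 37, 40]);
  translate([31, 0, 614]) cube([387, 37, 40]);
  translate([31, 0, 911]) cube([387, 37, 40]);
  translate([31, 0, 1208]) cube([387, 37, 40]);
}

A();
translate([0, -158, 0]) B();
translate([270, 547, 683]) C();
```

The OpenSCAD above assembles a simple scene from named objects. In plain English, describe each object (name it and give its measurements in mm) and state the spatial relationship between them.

A is a table with a 1687×621 mm rectangular top, 46 mm thick, top surface at z = 683 mm, supported by four 68×68 mm square legs, each inset 12 mm from the nearest pair of top edges, running from the floor. Four apron rails, 68 mm thick and 114 mm tall, run between adjacent legs with their top edges flush with the underside of the top and their outer faces flush with the legs' outer faces.

B is a picture frame with a 165×271 mm rectangular opening (x by z) and a uniform 60 mm border on every side. Frame depth is 38 mm along y. It is built from two vertical stiles running the full outside height and two horizontal rails spanning the gap between the stiles.

C is a wooden ladder with two side rails of 31×37 mm section and 1487 mm height, set 449 mm apart overall. Between them run 4 rectangular rungs (37 mm deep, 40 mm thick), front faces flush with the rails' −y face. The bottom of the first rung is 317 mm above the floor and each subsequent rung is 297 mm higher than the one below.

The picture frame is on the floor beside the table on its −y side. The ladder is on top of the table.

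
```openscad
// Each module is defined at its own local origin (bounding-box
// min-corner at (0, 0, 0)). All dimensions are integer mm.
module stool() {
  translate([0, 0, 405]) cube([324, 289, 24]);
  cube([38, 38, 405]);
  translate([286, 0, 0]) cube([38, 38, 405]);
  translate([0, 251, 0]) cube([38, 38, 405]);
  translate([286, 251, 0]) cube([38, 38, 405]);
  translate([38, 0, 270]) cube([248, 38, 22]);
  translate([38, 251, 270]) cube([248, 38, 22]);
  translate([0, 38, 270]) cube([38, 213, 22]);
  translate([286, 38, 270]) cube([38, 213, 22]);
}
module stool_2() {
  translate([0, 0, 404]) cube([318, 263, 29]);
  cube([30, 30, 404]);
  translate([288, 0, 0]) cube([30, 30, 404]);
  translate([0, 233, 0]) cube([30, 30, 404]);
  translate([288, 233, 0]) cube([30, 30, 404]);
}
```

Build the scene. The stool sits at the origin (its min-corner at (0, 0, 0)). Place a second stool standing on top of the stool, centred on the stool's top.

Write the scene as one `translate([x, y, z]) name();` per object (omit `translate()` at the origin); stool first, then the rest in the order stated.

stool();
translate([3, 13, 429]) stool_2();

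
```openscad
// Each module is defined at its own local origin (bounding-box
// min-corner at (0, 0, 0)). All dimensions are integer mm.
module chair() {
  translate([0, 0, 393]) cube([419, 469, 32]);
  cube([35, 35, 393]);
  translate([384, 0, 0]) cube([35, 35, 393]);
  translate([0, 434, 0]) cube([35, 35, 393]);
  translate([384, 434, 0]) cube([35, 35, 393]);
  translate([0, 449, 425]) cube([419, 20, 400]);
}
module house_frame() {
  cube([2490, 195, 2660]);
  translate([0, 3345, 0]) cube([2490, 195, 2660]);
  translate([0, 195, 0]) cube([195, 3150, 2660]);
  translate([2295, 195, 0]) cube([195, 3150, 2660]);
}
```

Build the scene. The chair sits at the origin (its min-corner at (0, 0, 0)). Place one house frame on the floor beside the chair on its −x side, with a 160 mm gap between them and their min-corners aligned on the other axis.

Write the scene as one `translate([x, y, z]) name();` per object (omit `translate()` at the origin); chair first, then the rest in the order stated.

chair();
translate([-2650, 0, 0]) house_frame();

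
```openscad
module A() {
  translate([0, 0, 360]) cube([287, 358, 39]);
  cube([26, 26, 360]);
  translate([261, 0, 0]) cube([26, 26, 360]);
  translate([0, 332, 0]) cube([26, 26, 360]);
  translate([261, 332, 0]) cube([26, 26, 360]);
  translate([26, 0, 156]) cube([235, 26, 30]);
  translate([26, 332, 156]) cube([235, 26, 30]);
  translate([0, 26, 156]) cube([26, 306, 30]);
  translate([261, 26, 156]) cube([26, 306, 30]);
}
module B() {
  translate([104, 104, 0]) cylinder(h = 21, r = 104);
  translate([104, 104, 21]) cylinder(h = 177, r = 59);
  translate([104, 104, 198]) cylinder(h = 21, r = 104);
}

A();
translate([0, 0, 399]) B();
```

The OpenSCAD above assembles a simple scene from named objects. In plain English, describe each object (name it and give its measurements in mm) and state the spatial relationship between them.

A is a four-legged stool. The seat is 287×358 mm, 39 mm thick, top at z = 399 mm. It stands on four square legs, each 26×26 mm in cross-section, from z = 0 to the seat underside, each flush with a corner of the seat. Four stretchers, 26 mm wide and 30 mm tall, connect adjacent legs with their undersides at z = 156 mm, each running between the inner faces of the legs it joins and aligned with the legs' outer faces on the other axis.

B is a spool: two coaxial disc flanges of radius 104 mm and thickness 21 mm, joined by a core cylinder of radius 59 mm and height 177 mm. The lower flange rests on z = 0 and the three cylinders share a vertical axis.

The spool is on top of the stool.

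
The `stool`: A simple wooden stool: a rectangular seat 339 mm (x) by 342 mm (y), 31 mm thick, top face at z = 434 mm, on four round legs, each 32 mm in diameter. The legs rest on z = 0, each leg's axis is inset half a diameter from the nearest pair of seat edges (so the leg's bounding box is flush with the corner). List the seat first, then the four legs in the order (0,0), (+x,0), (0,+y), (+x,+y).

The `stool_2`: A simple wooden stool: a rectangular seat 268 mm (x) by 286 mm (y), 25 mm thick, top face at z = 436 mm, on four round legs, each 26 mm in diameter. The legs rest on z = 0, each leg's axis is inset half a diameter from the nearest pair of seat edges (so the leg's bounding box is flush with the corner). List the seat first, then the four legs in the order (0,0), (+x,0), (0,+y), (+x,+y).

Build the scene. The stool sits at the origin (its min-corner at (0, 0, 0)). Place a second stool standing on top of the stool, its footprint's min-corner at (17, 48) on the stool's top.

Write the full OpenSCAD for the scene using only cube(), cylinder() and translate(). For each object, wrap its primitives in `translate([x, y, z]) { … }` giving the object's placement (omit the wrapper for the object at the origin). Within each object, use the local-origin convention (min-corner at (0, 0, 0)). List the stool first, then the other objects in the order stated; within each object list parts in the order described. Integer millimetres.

translate([0, 0, 403]) cube([339, 342, 31]);
translate([16, 16, 0]) cylinder(h = 403, r = 16);
translate([323, 16, 0]) cylinder(h = 403, r = 16);
translate([16, 326, 0]) cylinder(h = 403, r = 16);
translate([323, 326, 0]) cylinder(h = 403, r = 16);
translate([17, 48, 434]) {
  translate([0, 0, 411]) cube([268, 286, 25]);
  translate([13, 13, 0]) cylinder(h = 411, r = 13);
  translate([255, 13, 0]) cylinder(h = 411, r = 13);
  translate([13, 273, 0]) cylinder(h = 411, r = 13);
  translate([255, 273, 0]) cylinder(h = 411, r = 13);
}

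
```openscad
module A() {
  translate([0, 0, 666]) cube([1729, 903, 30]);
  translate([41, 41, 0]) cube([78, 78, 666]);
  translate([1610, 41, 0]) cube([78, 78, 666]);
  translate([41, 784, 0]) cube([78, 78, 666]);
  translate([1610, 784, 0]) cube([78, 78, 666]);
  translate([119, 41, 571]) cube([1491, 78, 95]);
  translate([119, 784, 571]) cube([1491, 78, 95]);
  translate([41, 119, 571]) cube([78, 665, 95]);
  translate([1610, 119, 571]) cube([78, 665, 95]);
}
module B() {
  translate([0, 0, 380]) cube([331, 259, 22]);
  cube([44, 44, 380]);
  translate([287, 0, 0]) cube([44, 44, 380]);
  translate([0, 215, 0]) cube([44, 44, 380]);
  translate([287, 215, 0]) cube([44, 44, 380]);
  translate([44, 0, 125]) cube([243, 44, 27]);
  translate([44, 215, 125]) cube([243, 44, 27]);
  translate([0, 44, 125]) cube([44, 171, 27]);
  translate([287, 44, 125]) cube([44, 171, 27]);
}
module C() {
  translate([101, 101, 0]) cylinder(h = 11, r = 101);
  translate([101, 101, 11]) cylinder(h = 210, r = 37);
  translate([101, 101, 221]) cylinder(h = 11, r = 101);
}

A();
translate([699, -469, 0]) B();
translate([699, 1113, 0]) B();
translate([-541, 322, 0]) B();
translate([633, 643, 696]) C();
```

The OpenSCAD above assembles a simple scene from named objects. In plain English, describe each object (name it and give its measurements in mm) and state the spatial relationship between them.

A is a table with a 1729×903 mm rectangular top, 30 mm thick, top surface at z = 696 mm, supported by four 78×78 mm square legs, each inset 41 mm from the nearest pair of top edges, running from the floor. Four apron rails, 78 mm thick and 95 mm tall, run between adjacent legs with their top edges flush with the underside of the top and their outer faces flush with the legs' outer faces.

B is a four-legged stool. The seat is a 331×259×22 mm slab whose top surface is at z = 402 mm; four square legs, each 44×44 mm in cross-section, run from the floor (z = 0) to the underside of the seat, each flush with a corner of the seat. Four stretchers, 44 mm wide and 27 mm tall, connect adjacent legs with their undersides at z = 125 mm, each running between the inner faces of the legs it joins and aligned with the legs' outer faces on the other axis.

C is a spool: two coaxial disc flanges of radius 101 mm and thickness 11 mm, joined by a core cylinder of radius 37 mm and height 210 mm. The lower flange rests on z = 0 and the three cylinders share a vertical axis.

Three stools sit around the table at the −y, +y, −x sides. The spool is on top of the table.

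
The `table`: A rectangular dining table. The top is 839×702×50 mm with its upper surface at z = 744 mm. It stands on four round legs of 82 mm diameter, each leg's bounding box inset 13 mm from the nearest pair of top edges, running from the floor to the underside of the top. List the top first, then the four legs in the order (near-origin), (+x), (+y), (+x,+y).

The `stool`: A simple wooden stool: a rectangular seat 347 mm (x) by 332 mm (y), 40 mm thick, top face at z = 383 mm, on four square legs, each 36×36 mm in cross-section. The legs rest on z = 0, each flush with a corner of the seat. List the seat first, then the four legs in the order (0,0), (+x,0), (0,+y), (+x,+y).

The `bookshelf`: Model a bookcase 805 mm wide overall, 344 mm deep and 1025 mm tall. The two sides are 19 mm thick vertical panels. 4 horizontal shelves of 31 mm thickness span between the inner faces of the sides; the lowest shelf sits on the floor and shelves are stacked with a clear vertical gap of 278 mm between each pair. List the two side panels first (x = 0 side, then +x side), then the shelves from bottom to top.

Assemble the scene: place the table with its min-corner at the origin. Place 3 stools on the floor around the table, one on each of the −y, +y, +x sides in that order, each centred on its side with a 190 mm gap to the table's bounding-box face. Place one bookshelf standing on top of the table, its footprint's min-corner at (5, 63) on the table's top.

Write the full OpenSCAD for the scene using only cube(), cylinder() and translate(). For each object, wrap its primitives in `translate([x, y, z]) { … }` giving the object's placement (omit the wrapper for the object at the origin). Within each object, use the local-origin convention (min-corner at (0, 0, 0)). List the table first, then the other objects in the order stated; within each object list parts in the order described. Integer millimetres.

translate([0, 0, 694]) cube([839, 702, 50]);
translate([54, 54, 0]) cylinder(h = 694, r = 41);
translate([785, 54, 0]) cylinder(h = 694, r = 41);
translate([54, 648, 0]) cylinder(h = 694, r = 41);
translate([785, 648, 0]) cylinder(h = 694, r = 41);
translate([246, -522, 0]) {
  translate([0, 0, 343]) cube([347, 332, 40]);
  cube([36, 36, 343]);
  translate([311, 0, 0]) cube([36, 36, 343]);
  translate([0, 296, 0]) cube([36, 36, 343]);
  translate([311, 296, 0]) cube([36, 36, 343]);
}
translate([246, 892, 0]) {
  translate([0, 0, 343]) cube([347, 332, 40]);
  cube([36, 36, 343]);
  translate([311, 0, 0]) cube([36, 36, 343]);
  translate([0, 296, 0]) cube([36, 36, 343]);
  translate([311, 296, 0]) cube([36, 36, 343]);
}
translate([1029, 185, 0]) {
  translate([0, 0, 343]) cube([347, 332, 40]);
  cube([36, 36, 343]);
  translate([311, 0, 0]) cube([36, 36, 343]);
  translate([0, 296, 0]) cube([36, 36, 343]);
  translate([311, 296, 0]) cube([36, 36, 343]);
}
translate([5, 63, 744]) {
  cube([19, 344, 1025]);
  translate([786, 0, 0]) cube([19, 344, 1025]);
  translate([19, 0, 0]) cube([767, 344, 31]);
  translate([19, 0, 309]) cube([767, 344, 31]);
  translate([19, 0, 618]) cube([767, 344, 31]);
  translate([19, 0, 927]) cube([767, 344, 31]);
}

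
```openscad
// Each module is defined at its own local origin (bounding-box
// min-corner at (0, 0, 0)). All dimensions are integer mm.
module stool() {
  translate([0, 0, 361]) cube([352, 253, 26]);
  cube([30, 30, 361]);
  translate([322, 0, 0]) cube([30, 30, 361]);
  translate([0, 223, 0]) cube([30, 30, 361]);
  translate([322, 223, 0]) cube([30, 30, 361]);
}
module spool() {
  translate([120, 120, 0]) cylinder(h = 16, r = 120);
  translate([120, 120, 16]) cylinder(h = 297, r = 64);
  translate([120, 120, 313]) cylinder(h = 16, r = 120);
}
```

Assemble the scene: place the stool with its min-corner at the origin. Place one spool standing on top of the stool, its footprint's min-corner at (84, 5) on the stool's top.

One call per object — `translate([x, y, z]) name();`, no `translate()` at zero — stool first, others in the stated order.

stool();
translate([84, 5, 387]) spool();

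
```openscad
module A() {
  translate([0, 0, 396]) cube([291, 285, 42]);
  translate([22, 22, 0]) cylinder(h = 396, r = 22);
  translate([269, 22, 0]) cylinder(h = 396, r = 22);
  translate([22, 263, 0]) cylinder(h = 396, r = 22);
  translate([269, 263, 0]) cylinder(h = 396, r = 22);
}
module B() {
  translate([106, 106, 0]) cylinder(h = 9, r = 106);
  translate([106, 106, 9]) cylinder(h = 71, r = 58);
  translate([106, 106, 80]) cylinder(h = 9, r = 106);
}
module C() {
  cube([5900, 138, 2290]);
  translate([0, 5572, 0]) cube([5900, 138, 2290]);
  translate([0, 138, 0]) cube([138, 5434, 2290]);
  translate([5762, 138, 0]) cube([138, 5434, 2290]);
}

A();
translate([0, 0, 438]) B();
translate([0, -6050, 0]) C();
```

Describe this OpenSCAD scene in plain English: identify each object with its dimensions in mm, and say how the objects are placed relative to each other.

A is a four-legged stool. The seat is a 291×285×42 mm slab whose top surface is at z = 438 mm; four round legs, each 44 mm in diameter, run from the floor (z = 0) to the underside of the seat, each leg's axis is inset half a diameter from the nearest pair of seat edges (so the leg's bounding box is flush with the corner).

B is a spool: two coaxial disc flanges of radius 106 mm and thickness 9 mm, joined by a core cylinder of radius 58 mm and height 71 mm. The lower flange rests on z = 0 and the three cylinders share a vertical axis.

C is a box-shaped house frame (walls only): outside footprint 5900×5710 mm, wall height 2290 mm, wall thickness 138 mm. The two y-facing walls run the full x-width; the two x-facing walls fit between the inner faces of the y-facing walls.

The spool is on top of the stool. The house frame is on the floor beside the stool on its −y side.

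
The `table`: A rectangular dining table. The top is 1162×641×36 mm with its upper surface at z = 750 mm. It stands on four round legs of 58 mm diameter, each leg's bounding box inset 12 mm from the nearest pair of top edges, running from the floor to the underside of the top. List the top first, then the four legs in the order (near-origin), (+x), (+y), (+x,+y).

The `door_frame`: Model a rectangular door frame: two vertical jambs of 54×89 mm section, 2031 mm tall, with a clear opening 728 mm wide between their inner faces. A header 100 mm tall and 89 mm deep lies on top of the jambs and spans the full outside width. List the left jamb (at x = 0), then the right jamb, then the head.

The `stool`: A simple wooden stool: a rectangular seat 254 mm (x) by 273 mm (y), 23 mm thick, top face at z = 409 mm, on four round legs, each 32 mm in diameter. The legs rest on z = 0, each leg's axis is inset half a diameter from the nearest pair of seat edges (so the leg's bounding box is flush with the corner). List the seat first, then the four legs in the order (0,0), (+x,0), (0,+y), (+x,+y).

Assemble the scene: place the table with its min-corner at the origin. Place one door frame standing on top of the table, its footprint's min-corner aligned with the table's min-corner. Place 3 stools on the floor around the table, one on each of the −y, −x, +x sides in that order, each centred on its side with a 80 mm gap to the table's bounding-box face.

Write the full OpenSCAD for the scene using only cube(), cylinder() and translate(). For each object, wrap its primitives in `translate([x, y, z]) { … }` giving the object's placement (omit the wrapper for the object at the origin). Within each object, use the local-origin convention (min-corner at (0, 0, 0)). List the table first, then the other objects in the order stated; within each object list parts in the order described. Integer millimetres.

translate([0, 0, 714]) cube([1162, 641, 36]);
translate([41, 41, 0]) cylinder(h = 714, r = 29);
translate([1121, 41, 0]) cylinder(h = 714, r = 29);
translate([41, 600, 0]) cylinder(h = 714, r = 29);
translate([1121, 600, 0]) cylinder(h = 714, r = 29);
translate([0, 0, 750]) {
  cube([54, 89, 2031]);
  translate([782, 0, 0]) cube([54, 89, 2031]);
  translate([0, 0, 2031]) cube([836, 89, 100]);
}
translate([454, -353, 0]) {
  translate([0, 0, 386]) cube([254, 273, 23]);
  translate([16, 16, 0]) cylinder(h = 386, r = 16);
  translate([238, 16, 0]) cylinder(h = 386, r = 16);
  translate([16, 257, 0]) cylinder(h = 386, r = 16);
  translate([238, 257, 0]) cylinder(h = 386, r = 16);
}
translate([-334, 184, 0]) {
  translate([0, 0, 386]) cube([254, 273, 23]);
  translate([16, 16, 0]) cylinder(h = 386, r = 16);
  translate([238, 16, 0]) cylinder(h = 386, r = 16);
  translate([16, 257, 0]) cylinder(h = 386, r = 16);
  translate([238, 257, 0]) cylinder(h = 386, r = 16);
}
translate([1242, 184, 0]) {
  translate([0, 0, 386]) cube([254, 273, 23]);
  translate([16, 16, 0]) cylinder(h = 386, r = 16);
  translate([238, 16, 0]) cylinder(h = 386, r = 16);
  translate([16, 257, 0]) cylinder(h = 386, r = 16);
  translate([238, 257, 0]) cylinder(h = 386, r = 16);
}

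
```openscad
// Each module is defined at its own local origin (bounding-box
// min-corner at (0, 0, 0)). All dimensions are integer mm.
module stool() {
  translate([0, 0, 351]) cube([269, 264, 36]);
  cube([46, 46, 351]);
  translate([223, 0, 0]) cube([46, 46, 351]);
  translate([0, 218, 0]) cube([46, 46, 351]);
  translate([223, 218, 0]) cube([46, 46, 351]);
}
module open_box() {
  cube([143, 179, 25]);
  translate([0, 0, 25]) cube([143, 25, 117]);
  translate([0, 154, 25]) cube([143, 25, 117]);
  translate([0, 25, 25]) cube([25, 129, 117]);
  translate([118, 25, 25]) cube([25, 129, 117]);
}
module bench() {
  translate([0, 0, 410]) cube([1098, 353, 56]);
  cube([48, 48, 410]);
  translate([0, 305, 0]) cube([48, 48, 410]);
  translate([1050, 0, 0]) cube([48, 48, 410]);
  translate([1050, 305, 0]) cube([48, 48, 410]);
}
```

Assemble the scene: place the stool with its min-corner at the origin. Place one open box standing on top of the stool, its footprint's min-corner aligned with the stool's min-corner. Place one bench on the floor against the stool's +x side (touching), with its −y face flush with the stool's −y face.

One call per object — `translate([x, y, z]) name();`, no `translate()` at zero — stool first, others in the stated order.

stool();
translate([0, 0, 387]) open_box();
translate([269, 0, 0]) bench();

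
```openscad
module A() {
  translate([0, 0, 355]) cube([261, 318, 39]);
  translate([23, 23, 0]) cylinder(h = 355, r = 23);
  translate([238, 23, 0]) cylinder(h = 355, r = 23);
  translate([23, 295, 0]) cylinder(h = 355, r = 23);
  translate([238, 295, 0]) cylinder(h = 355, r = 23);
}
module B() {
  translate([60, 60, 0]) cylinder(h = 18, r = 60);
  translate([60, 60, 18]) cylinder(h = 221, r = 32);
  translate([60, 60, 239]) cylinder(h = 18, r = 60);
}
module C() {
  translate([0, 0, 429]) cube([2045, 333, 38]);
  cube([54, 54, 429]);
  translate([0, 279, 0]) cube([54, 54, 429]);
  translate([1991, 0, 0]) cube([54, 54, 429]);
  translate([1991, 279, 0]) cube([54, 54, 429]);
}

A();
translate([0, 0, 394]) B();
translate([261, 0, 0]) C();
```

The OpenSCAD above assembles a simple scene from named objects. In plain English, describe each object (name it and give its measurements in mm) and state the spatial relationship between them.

A is a simple wooden stool: a rectangular seat 261 mm (x) by 318 mm (y), 39 mm thick, top face at z = 394 mm, on four round legs, each 46 mm in diameter. The legs rest on z = 0, each leg's axis is inset half a diameter from the nearest pair of seat edges (so the leg's bounding box is flush with the corner).

B is a spool: two coaxial disc flanges of radius 60 mm and thickness 18 mm, joined by a core cylinder of radius 32 mm and height 221 mm. The lower flange rests on z = 0 and the three cylinders share a vertical axis.

C is a long wooden bench with a 2045 mm (x) × 333 mm (y) seat, 38 mm thick, its top surface 467 mm above the floor. Four 54 mm square legs at the seat corners, flush with the edges, run from z = 0 to the seat underside.

The spool is on top of the stool. The bench is against the stool's +x side, with their −y faces flush.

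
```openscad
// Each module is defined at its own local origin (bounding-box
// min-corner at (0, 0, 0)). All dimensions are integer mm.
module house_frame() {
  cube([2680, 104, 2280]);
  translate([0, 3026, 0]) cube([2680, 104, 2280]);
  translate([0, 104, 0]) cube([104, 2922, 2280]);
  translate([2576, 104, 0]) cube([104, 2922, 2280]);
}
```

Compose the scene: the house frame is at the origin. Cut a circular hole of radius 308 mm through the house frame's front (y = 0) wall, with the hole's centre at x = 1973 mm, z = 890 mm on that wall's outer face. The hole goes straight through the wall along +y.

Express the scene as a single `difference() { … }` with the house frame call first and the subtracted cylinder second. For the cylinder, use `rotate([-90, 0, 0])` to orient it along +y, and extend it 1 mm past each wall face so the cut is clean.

difference() {
  house_frame();
  translate([1973, -1, 890]) rotate([-90, 0, 0]) cylinder(h = 106, r = 308);
}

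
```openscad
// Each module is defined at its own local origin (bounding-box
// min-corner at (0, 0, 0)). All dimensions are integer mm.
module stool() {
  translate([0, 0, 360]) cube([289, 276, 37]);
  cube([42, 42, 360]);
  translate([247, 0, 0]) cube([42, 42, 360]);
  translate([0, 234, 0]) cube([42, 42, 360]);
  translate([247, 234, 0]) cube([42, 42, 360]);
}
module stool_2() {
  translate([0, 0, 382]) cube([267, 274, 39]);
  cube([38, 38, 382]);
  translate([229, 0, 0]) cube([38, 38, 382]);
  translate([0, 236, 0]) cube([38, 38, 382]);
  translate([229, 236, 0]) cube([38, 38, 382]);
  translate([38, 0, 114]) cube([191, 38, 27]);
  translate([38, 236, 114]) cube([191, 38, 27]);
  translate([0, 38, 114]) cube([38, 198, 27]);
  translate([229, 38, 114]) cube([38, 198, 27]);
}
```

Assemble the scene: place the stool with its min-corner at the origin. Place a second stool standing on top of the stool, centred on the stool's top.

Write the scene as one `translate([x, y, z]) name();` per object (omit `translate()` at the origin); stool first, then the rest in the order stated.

stool();
translate([11, 1, 397]) stool_2();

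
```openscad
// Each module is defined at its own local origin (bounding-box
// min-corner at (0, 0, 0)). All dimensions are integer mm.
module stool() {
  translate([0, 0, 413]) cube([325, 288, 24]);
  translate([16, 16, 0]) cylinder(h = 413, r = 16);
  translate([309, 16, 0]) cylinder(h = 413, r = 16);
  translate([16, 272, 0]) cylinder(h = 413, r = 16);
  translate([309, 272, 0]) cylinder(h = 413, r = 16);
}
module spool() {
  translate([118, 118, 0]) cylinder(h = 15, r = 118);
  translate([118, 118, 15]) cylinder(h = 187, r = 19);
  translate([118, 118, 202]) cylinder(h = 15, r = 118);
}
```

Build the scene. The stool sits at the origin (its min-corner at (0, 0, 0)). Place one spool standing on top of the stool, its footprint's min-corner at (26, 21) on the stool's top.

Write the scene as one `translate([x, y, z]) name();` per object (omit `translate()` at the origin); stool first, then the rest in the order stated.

stool();
translate([26, 21, 437]) spool();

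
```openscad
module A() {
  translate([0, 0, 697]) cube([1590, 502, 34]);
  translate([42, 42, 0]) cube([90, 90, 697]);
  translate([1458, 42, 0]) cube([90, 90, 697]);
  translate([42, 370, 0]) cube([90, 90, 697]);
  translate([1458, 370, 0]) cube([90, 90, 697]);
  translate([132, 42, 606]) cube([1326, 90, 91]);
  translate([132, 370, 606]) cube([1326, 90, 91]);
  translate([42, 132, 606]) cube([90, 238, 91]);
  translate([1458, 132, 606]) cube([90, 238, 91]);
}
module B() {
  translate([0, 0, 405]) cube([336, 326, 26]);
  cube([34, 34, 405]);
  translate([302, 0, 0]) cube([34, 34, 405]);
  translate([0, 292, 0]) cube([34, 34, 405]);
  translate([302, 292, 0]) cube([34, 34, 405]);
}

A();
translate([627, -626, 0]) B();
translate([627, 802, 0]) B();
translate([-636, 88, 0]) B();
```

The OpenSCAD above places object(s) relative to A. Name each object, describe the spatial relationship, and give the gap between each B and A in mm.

A is a table. B is a stool. Three stools sit around the table at the −y, +y, −x sides. The gap between each stool and the table is 300 mm.

Each stool's nearest face is 300 mm from the table's bounding box.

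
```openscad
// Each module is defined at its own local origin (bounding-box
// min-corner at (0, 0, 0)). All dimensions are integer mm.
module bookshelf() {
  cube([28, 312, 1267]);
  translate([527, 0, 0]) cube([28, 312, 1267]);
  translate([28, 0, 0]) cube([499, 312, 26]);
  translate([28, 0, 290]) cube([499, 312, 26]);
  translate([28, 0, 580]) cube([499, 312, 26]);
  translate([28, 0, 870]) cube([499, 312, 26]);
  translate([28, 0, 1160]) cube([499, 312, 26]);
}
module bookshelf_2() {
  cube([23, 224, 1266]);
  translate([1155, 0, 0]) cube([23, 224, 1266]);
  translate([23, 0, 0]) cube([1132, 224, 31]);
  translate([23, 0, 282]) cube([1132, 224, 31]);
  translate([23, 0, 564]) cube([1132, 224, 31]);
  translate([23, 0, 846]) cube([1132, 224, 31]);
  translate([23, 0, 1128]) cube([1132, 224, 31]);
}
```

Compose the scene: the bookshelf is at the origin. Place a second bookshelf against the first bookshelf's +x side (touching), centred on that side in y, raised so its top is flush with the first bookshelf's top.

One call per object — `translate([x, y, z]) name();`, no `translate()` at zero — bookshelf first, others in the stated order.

bookshelf();
translate([555, 44, 1]) bookshelf_2();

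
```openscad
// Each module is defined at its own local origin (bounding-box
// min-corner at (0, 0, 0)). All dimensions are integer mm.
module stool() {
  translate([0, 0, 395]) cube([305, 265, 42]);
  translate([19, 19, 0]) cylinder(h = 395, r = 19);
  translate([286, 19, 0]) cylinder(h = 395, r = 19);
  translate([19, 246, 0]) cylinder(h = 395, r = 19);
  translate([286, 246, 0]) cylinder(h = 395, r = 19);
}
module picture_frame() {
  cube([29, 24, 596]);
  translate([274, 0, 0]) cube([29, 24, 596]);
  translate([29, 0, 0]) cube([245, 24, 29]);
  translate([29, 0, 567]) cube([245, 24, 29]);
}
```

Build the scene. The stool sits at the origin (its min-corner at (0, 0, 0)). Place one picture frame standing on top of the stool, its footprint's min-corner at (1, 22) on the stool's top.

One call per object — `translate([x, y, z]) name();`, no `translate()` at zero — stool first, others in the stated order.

stool();
translate([1, 22, 437]) picture_frame();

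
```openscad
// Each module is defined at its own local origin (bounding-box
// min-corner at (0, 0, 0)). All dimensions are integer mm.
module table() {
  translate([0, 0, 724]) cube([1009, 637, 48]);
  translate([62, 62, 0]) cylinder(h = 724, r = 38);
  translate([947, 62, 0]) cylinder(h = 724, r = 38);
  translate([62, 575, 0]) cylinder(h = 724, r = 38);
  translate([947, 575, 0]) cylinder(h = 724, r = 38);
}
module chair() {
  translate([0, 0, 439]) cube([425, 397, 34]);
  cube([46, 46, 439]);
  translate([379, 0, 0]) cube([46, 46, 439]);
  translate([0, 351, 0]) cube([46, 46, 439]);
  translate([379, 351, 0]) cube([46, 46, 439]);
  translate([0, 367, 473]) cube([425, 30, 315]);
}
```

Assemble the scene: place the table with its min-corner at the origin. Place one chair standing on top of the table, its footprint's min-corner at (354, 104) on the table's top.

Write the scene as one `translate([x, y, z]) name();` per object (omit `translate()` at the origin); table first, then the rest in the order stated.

table();
translate([354, 104, 772]) chair();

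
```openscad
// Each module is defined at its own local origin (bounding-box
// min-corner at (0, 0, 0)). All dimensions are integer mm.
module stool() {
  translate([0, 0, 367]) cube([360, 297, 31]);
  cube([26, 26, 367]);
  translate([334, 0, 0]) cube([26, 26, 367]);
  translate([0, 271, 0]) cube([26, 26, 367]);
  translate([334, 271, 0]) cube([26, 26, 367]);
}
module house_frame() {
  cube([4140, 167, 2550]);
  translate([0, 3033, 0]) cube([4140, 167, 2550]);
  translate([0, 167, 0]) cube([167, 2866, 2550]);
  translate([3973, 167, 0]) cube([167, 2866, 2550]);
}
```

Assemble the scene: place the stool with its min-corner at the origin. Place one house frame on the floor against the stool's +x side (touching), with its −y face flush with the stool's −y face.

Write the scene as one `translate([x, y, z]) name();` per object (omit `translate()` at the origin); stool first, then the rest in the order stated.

stool();
translate([360, 0, 0]) house_frame();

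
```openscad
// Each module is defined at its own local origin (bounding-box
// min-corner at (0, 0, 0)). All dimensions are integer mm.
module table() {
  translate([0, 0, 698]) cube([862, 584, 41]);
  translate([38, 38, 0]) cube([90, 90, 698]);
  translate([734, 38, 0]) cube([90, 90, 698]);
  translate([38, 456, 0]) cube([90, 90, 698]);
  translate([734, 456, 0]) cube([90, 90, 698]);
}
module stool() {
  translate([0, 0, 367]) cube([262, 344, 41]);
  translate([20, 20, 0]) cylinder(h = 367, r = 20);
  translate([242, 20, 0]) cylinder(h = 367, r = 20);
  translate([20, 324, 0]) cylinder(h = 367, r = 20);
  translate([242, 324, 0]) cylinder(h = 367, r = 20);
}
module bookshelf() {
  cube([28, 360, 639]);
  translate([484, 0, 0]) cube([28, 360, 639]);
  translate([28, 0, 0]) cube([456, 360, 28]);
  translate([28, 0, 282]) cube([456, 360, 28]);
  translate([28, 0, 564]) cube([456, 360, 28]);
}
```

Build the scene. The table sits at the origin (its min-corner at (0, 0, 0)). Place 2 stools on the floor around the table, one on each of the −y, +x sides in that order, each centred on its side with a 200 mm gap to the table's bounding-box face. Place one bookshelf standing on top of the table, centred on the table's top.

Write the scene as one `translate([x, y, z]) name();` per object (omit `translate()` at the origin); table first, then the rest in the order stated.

table();
translate([300, -544, 0]) stool();
translate([1062, 120, 0]) stool();
translate([175, 112, 739]) bookshelf();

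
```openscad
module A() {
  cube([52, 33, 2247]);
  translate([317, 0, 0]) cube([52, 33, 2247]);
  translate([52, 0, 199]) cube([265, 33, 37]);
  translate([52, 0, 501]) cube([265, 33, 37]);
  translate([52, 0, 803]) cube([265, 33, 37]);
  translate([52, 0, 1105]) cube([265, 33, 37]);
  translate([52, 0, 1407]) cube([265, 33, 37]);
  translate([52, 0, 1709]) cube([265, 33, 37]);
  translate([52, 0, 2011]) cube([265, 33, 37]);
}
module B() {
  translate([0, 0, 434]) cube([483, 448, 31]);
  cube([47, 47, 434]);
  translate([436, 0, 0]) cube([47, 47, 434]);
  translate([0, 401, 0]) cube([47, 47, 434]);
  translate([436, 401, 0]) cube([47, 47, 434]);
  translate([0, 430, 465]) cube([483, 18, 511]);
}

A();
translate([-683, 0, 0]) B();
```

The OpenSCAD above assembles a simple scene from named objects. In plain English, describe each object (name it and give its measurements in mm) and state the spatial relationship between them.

A is a wooden ladder with two side rails of 52×33 mm section and 2247 mm height, set 369 mm apart overall. Between them run 7 rectangular rungs (33 mm deep, 37 mm thick), front faces flush with the rails' −y face. The bottom of the first rung is 199 mm above the floor and each subsequent rung is 302 mm higher than the one below.

B is a chair. The seat is a 483×448×31 mm slab with its top at z = 465 mm, on four 47×47 mm corner legs (flush with the seat edges, standing on z = 0). A flat backrest 18 mm thick, 511 mm tall, spans the full seat width and rises from the seat top along its +y edge, rear face flush with the rear of the seat.

The chair is on the floor beside the ladder on its −x side.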